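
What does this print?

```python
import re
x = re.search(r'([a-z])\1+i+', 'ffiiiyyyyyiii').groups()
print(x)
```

The match spans [0:5] → 'ffiii'.
Captured: group 1 = 'f'.

('f',)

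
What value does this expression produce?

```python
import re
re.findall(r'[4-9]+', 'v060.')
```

The pattern matches one or more of a character in [4-9].
Walking the string: at [2:3] → '6'.
With no groups in the pattern, `findall` gives back each whole match — 1 here.

['6']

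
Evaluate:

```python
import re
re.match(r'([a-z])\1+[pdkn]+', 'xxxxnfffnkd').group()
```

After group 1 captures some text, `\1` only succeeds where that same text appears again.
`re.match` won't scan ahead — the pattern has to work from the very first character.
The match spans [0:5] → 'xxxxn'.
Captured: group 1 = 'x'.

'xxxxn'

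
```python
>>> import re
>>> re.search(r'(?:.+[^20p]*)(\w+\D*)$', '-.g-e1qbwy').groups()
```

('y',)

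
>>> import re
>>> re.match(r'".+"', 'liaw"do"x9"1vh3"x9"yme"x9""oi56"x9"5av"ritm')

`re.match` won't scan ahead — the pattern has to work from the very first character.
Here the string doesn't start with a match, so the call returns None.

None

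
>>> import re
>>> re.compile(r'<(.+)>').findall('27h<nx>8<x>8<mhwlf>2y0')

['nx>8<x>8<mhwlf']

One capturing group, so `findall` returns just the captured substring from the one match — 1 in all.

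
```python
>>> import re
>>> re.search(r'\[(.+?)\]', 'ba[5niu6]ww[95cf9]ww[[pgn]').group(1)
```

'5niu6'

Lazy quantifiers expand one character at a time until the remainder of the pattern can match.
`re.search` scans for the first position where the pattern succeeds.
The match spans [2:9] → '[5niu6]'.
Captured: group 1 = '5niu6'.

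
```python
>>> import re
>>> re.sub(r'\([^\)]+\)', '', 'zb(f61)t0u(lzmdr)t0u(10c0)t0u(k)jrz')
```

'zbt0ut0ut0ujrz'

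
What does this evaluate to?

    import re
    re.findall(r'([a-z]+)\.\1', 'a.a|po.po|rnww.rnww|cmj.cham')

`\1` has to match the exact text group 1 already captured.
Walking the string: at [0:3] match 'a.a', group 1 = 'a'; at [4:9] match 'po.po', group 1 = 'po'; at [10:19] match 'rnww.rnww', group 1 = 'rnww'.
One capturing group, so `findall` returns just the captured substring from each match — 3 in all.

['a', 'po', 'rnww']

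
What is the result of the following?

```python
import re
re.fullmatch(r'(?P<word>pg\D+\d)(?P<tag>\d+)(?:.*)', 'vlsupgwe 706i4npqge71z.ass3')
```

`re.fullmatch` requires the pattern to consume the entire string.
Here the string isn't matched end-to-end, so the call returns None.

None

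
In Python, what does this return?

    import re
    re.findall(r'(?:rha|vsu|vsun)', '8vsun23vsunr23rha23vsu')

Alternation tries branches left to right and keeps the first one that lets the overall match succeed at that position.
Since nothing is captured, `findall` lists the 4 matched substrings directly.

['vsu', 'vsu', 'rha', 'vsu']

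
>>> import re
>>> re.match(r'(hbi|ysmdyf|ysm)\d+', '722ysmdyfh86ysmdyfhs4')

None

`re.match` only tries the pattern at the start of the string.
Here the string doesn't start with a match, so the call returns None.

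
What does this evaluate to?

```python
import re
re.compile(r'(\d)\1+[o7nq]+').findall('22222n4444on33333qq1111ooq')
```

`\1` is not a pattern — it's the concrete string captured by group 1, re-applied verbatim.
With a single group, `findall` returns only what that group captured — 4 items.

['2', '4', '3', '1']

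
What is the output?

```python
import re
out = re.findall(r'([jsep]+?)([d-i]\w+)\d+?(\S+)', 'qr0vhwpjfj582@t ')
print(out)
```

Multiple groups make `findall` return tuples — one 3-tuple for the one match.

[('pj', 'fj58', '@t')]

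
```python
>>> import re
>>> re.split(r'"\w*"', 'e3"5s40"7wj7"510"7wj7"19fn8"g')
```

['e3', '7wj7', '7wj7', 'g']

Each match becomes a cut point; 4 segments remain.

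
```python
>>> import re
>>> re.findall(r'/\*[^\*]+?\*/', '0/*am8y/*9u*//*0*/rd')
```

['/*9u*/', '/*0*/']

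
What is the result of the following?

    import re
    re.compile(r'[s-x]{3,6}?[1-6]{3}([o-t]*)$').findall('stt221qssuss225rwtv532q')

['q']

The pattern matches 3 to 6 of a character in [s-x] (lazy), then exactly 3 of a character in [1-6]; then zero or more of a character in [o-t] (captured); then anchored at the end.
Walking the string: at [16:23] match 'wtv532q', group 1 = 'q'.
Because there's exactly one group, `findall` drops the full match and keeps group 1 from the one hit.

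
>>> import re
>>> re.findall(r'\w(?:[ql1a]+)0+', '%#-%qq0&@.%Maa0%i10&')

Pattern: a word character; then one or more of one of [ql1a] (non-capturing group); then one or more of a literal '0'.
Matches: at [4:7] → 'qq0'; at [11:15] → 'Maa0'; at [16:19] → 'i10'.
No capturing groups, so `findall` returns the 3 full match strings.

['qq0', 'Maa0', 'i10']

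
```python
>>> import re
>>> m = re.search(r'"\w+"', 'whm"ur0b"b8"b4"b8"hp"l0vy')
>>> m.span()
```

The match spans [3:9] → '"ur0b"'.

(3, 9)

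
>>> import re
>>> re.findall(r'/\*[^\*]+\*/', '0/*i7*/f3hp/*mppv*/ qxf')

Scanning left to right: at [1:7] → '/*i7*/'; at [11:19] → '/*mppv*/'.
With no groups in the pattern, `findall` gives back each whole match — 2 here.

['/*i7*/', '/*mppv*/']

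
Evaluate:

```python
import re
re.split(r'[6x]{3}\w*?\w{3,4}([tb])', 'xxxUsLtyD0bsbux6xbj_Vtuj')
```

['', 't', 'yD0bsbu', 't', 'uj']

This matches exactly 3 of one of [6x], then zero or more of a word character (lazy), then 3 to 4 of a word character; then one of [tb] (captured).
The `?` after the quantifier makes it lazy — it takes as little as possible before letting the rest of the pattern try.
Matches to split on: at [0:7] → 'xxxUsLt'; at [14:22] → 'x6xbj_Vt'.
`re.split` interleaves the captured-group text with the surrounding fragments.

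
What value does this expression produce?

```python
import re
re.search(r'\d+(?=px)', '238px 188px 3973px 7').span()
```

(0, 3)

Lookahead/lookbehind check context without consuming it, so the matched span excludes the asserted characters.
`re.search` tries every starting position until one works.
The match spans [0:3] → '238'.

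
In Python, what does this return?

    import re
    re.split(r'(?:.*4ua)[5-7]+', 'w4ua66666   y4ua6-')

The pattern matches zero or more of any character, then the literal '4ua' (non-capturing group); then one or more of a character in [5-7].
Matches to split on: at [0:17] → 'w4ua66666   y4ua6'.
Splitting on the pattern gives 2 pieces.

['', '-']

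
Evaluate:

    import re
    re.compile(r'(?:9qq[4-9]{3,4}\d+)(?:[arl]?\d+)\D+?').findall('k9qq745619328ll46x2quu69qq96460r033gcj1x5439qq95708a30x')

['9qq745619328l', '9qq96460r033g', '9qq95708a30x']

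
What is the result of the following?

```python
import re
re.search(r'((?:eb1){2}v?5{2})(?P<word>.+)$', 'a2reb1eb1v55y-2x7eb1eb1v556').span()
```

(3, 27)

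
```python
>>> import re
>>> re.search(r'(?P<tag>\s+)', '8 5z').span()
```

(1, 2)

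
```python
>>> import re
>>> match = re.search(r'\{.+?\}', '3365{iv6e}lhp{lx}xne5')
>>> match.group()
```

A non-greedy quantifier consumes as few characters as it can — just enough that the remainder of the pattern still matches from where it stops; whatever follows it matches normally.
Unlike `match`, `search` isn't anchored — it looks for the pattern anywhere in the string.
The match spans [4:10] → '{iv6e}'.

'{iv6e}'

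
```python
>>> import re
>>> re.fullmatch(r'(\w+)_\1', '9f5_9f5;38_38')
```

None

`\1` has to match the exact text group 1 already captured.
`fullmatch` succeeds only if the pattern covers the string from start to end.
Here there's no way to consume every character, so the call returns None.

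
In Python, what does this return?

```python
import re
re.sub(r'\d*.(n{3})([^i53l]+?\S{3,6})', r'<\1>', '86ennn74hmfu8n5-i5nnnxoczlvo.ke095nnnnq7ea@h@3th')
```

'<nnn>n5-i<nnn>.ke<nnn>3th'

Each match is replaced using the text its own group 1 captured.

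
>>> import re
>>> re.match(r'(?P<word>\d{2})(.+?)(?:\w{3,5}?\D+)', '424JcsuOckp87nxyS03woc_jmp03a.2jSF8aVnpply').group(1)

'42'

This matches exactly 2 of a digit (captured as 'word'); then one or more of any character (lazy) (captured); then 3 to 5 of a word character (lazy), then one or more of a non-digit (non-capturing group).
Lazy quantifiers expand one character at a time until the remainder of the pattern can match.
`re.match` only tries the pattern at the start of the string.
The match spans [0:11] → '424JcsuOckp'.
Captured: group 1 = '42', group 2 = '4'.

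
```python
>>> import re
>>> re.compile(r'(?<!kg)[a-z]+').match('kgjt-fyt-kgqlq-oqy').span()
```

(0, 4)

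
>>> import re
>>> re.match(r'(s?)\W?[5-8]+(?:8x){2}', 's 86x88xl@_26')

The pattern matches optionally a literal 's' (captured); then optionally a non-word character, then one or more of a character in [5-8], then the literal '8x' repeated 2 times.
With `match`, the pattern is implicitly anchored at the beginning.
Here the string doesn't start with a match, so the call returns None.

None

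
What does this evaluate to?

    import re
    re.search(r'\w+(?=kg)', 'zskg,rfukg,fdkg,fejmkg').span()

The `(?=…)`/`(?<=…)` assertion just peeks at neighbouring text; it doesn't advance the match position.
The match spans [0:2] → 'zs'.

(0, 2)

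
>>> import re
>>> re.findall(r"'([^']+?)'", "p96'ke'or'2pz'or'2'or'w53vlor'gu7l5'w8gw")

['ke', '2pz', '2', 'w53vlor']

Walking the string: at [3:7] match "'ke'", group 1 = 'ke'; at [9:14] match "'2pz'", group 1 = '2pz'; at [16:19] match "'2'", group 1 = '2'; at [21:30] match "'w53vlor'", group 1 = 'w53vlor'.
With a single group, `findall` returns only what that group captured — 4 items.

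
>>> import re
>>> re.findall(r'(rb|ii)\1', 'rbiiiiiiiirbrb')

['ii', 'ii', 'rb']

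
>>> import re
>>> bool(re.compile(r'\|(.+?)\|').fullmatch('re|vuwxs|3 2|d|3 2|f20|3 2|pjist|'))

False

`re.fullmatch` is like wrapping the pattern in `^…$` (in single-line mode).
Here the string isn't matched end-to-end, so the call returns None, and `bool(None)` is False.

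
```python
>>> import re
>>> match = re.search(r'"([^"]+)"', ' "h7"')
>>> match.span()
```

(1, 5)

Unlike `match`, `search` isn't anchored — it looks for the pattern anywhere in the string.
The match spans [1:5] → '"h7"'.
Captured: group 1 = 'h7'.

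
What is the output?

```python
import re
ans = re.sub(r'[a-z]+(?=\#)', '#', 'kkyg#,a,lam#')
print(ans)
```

The `(?=…)`/`(?<=…)` assertion just peeks at neighbouring text; it doesn't advance the match position.
Each match is replaced by '#'.

##,a,##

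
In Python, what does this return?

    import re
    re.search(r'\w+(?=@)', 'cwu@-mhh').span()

The `(?=…)`/`(?<=…)` assertion just peeks at neighbouring text; it doesn't advance the match position.
The match spans [0:3] → 'cwu'.

(0, 3)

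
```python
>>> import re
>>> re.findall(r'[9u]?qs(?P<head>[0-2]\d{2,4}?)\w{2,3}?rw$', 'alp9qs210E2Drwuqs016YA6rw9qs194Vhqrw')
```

['194']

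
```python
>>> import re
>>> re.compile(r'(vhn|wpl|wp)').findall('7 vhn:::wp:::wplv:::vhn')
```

['vhn', 'wp', 'wpl', 'vhn']

The regex engine tests alternatives in the order written; an earlier branch that matches wins even if a later one would match more.
Matches: at [2:5] match 'vhn', group 1 = 'vhn'; at [8:10] match 'wp', group 1 = 'wp'; at [13:16] match 'wpl', group 1 = 'wpl'; at [20:23] match 'vhn', group 1 = 'vhn'.
`findall` collects group 1 from each match (4 total).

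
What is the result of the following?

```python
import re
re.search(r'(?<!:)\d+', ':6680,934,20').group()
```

'680'

The negative lookahead/lookbehind blocks any match where the forbidden context is present.
The match spans [2:5] → '680'.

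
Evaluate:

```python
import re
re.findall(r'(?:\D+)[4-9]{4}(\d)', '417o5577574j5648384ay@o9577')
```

This matches one or more of a non-digit (non-capturing group); then exactly 4 of a character in [4-9]; then a digit (captured).
Scanning left to right: at [3:9] match 'o55775', group 1 = '5'; at [11:17] match 'j56483', group 1 = '3'.
`findall` collects group 1 from each match (2 total).

['5', '3']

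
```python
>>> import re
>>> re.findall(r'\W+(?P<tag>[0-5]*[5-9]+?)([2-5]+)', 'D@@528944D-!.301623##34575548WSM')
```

A non-greedy quantifier consumes as few characters as it can — just enough that the remainder of the pattern still matches from where it stops; whatever follows it matches normally.
`findall` packs the 2 group values into a tuple for every match.

[('5289', '44'), ('3016', '23'), ('3457', '554')]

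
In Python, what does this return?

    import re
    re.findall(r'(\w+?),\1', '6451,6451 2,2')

['6451', '2']

A backreference is literal: `\1` must see the identical characters the first group matched.
One capturing group, so `findall` returns just the captured substring from each match — 2 in all.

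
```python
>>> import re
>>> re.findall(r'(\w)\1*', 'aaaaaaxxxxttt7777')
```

['a', 'x', 't', '7']

A backreference is literal: `\1` must see the identical characters the first group matched.
Scanning left to right: at [0:6] match 'aaaaaa', group 1 = 'a'; at [6:10] match 'xxxx', group 1 = 'x'; at [10:13] match 'ttt', group 1 = 't'; at [13:17] match '7777', group 1 = '7'.
With a single group, `findall` returns only what that group captured — 4 items.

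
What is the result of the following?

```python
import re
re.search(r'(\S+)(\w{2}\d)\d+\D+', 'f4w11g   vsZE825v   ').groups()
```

The match spans [0:13] → 'f4w11g   vsZE'.
Captured: group 1 = 'f', group 2 = '4w1'.

('f', '4w1')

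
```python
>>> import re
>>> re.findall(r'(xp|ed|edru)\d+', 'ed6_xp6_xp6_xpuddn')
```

Matches: at [0:3] match 'ed6', group 1 = 'ed'; at [4:7] match 'xp6', group 1 = 'xp'; at [8:11] match 'xp6', group 1 = 'xp'.
Because there's exactly one group, `findall` drops the full match and keeps group 1 from each hit.

['ed', 'xp', 'xp']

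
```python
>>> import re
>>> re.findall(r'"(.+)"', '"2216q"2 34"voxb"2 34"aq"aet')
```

['2216q"2 34"voxb"2 34"aq']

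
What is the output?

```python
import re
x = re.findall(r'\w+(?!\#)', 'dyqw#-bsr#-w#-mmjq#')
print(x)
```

The negative lookahead/lookbehind blocks any match where the forbidden context is present.
Scanning left to right: at [0:3] → 'dyq'; at [6:8] → 'bs'; at [14:17] → 'mmj'.
Since nothing is captured, `findall` lists the 3 matched substrings directly.

['dyq', 'bs', 'mmj']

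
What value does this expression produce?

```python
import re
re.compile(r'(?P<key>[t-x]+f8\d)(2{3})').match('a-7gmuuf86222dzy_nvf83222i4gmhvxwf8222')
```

None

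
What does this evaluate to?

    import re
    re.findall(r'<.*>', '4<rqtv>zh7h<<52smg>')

['<rqtv>zh7h<<52smg>']

`findall` yields the raw match text (1 of them) because the pattern has no groups.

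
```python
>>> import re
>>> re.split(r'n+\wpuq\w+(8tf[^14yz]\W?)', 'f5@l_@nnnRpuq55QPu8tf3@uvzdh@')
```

['f5@l_@', '8tf3@', 'uvzdh@']

This matches one or more of a literal 'n'; then a word character, then the literal 'puq', then one or more of a word character; then the literal '8tf', then any character except [14yz], then optionally a non-word character (captured).
Matches to split on: at [6:23] → 'nnnRpuq55QPu8tf3@'.
`re.split` interleaves the captured-group text with the surrounding fragments.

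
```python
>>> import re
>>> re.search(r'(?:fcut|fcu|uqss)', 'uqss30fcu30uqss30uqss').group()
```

'uqss'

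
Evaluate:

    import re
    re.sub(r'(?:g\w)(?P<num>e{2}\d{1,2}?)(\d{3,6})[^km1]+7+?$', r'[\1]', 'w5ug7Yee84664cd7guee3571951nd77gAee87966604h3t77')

'w5ug7Yee84664cd7[ee3]'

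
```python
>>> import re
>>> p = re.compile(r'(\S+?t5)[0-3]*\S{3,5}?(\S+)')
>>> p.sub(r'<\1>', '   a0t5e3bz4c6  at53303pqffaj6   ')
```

'   <a0t5>  <at5>   '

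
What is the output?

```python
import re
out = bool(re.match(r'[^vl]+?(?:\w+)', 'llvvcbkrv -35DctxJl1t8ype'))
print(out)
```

This matches one or more of any character except [vl] (lazy); then one or more of a word character (non-capturing group).
With `match`, the pattern is implicitly anchored at the beginning.
Here the pattern fails at index 0, so the call returns None, and `bool(None)` is False.

False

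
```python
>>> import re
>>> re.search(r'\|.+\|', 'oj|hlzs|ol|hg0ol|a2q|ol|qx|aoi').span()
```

(2, 27)

`re.search` scans for the first position where the pattern succeeds.
The match spans [2:27] → '|hlzs|ol|hg0ol|a2q|ol|qx|'.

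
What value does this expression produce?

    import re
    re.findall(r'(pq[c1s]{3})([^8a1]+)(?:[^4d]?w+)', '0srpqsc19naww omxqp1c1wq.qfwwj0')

The pattern matches the literal 'pq', then exactly 3 of one of [c1s] (captured); then one or more of any character except [8a1] (captured); then optionally any character except [4d], then one or more of the literal 'w' (non-capturing group).
Matches: at [3:13] match 'pqsc19naww', groups = ('pqsc1', '9n').
2 groups means the one result is a tuple of 2 captured strings — 1 here.

[('pqsc1', '9n')]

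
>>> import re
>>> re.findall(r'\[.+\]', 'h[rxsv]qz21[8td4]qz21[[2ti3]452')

['[rxsv]qz21[8td4]qz21[[2ti3]']

`findall` yields the raw match text (1 of them) because the pattern has no groups.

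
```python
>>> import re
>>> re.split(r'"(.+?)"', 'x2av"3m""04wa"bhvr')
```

`re.split` interleaves the captured-group text with the surrounding fragments.

['x2av', '3m', '', '04wa', 'bhvr']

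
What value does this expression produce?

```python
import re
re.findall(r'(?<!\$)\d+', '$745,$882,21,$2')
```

['45', '82', '21']

The negative lookaround is zero-width — it rules out positions where the adjacent text would match, without consuming anything.
`findall` yields the raw match text (3 of them) because the pattern has no groups.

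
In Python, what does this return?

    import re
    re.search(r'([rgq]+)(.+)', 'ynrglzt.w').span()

Pattern: one or more of one of [rgq] (captured); then one or more of any character (captured).
`search` walks the string left to right and returns the first match it finds.
The match spans [2:9] → 'rglzt.w'.
Captured: group 1 = 'rg', group 2 = 'lzt.w'.

(2, 9)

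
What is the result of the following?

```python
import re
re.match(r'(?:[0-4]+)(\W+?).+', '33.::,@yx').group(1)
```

The match spans [0:9] → '33.::,@yx'.
Captured: group 1 = '.'.

'.'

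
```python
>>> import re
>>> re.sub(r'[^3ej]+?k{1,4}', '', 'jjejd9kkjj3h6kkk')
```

The pattern matches one or more of any character except [3ej] (lazy); then 1 to 4 of a literal 'k'.
Matches: at [4:8] → 'd9kk'; at [11:16] → 'h6kkk'.
Every occurrence is swapped for ''.

'jjejjj3'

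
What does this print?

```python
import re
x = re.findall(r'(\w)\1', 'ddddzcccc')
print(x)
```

['d', 'd', 'c', 'c']

`\1` has to match the exact text group 1 already captured.
One capturing group, so `findall` returns just the captured substring from each match — 4 in all.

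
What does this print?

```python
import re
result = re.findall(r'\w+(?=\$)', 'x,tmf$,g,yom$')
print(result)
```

The positive lookaround only admits positions where the adjacent text matches; those characters stay outside the span.
Walking the string: at [2:5] → 'tmf'; at [9:12] → 'yom'.
`findall` yields the raw match text (2 of them) because the pattern has no groups.

['tmf', 'yom']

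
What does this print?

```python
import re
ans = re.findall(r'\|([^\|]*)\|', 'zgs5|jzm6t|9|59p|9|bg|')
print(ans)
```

['jzm6t', '59p', 'bg']

Matches: at [4:11] match '|jzm6t|', group 1 = 'jzm6t'; at [12:17] match '|59p|', group 1 = '59p'; at [18:22] match '|bg|', group 1 = 'bg'.
`findall` collects group 1 from each match (3 total).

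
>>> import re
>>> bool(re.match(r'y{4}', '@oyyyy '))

False

The pattern matches exactly 4 of a literal 'y'.
With `match`, the pattern is implicitly anchored at the beginning.
Here position 0 doesn't satisfy it, so the call returns None, and `bool(None)` is False.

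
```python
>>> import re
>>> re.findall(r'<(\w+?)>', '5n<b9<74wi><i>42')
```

['74wi', 'i']

Walking the string: at [5:11] match '<74wi>', group 1 = '74wi'; at [11:14] match '<i>', group 1 = 'i'.
One capturing group, so `findall` returns just the captured substring from each match — 2 in all.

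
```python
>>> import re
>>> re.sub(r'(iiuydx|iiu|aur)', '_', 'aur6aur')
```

Every occurrence is swapped for '_'.

'_6_'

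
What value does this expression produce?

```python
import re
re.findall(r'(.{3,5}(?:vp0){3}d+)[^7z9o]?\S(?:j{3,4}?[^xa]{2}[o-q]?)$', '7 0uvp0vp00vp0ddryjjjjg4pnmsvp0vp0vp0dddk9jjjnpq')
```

The pattern matches 3 to 5 of any character, then the literal 'vp0' repeated 3 times, then one or more of a literal 'd' (captured); then optionally any character except [7z9o], then a non-whitespace character; then 3 to 4 of a literal 'j' (lazy), then exactly 2 of any character except [xa], then optionally a character in [o-q] (non-capturing group); then anchored at the end.
Matches: at [23:48] match '4pnmsvp0vp0vp0dddk9jjjnpq', group 1 = '4pnmsvp0vp0vp0ddd'.
`findall` collects group 1 from the one match (1 total).

['4pnmsvp0vp0vp0ddd']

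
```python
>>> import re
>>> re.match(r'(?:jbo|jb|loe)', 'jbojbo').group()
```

'jbo'

`re.match` only tries the pattern at the start of the string.
The match spans [0:3] → 'jbo'.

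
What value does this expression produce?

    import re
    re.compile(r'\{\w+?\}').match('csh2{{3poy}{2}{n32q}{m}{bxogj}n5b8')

With `match`, the pattern is implicitly anchored at the beginning.
Here the string doesn't start with a match, so the call returns None.

None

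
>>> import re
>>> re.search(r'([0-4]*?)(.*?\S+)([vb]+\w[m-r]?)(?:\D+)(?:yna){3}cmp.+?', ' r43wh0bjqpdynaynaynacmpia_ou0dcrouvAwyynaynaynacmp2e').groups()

('', ' r43wh0bjqpdynaynaynacmpia_ou0dcrou', 'vA')

This matches zero or more of a character in [0-4] (lazy) (captured); then zero or more of any character (lazy), then one or more of a non-whitespace character (captured); then one or more of one of [vb], then a word character, then optionally a character in [m-r] (captured); then one or more of a non-digit (non-capturing group); then the literal 'yna' repeated 3 times, then the literal 'cmp', then one or more of any character (lazy).
`re.search` tries every starting position until one works.
The match spans [0:52] → ' r43wh0bjqpdynaynaynacmpia_ou0dcrouvAwyynaynaynacmp2'.
Captured: group 1 = '', group 2 = ' r43wh0bjqpdynaynaynacmpia_ou0dcrou', group 3 = 'vA'.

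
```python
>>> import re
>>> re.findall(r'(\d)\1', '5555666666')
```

['5', '5', '6', '6', '6']

A backreference is literal: `\1` must see the identical characters the first group matched.
Scanning left to right: at [0:2] match '55', group 1 = '5'; at [2:4] match '55', group 1 = '5'; at [4:6] match '66', group 1 = '6'; at [6:8] match '66', group 1 = '6'; at [8:10] match '66', group 1 = '6'.
One capturing group, so `findall` returns just the captured substring from each match — 5 in all.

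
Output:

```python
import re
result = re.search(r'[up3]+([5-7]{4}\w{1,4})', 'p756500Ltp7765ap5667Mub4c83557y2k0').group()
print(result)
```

Pattern: one or more of one of [up3]; then exactly 4 of a character in [5-7], then 1 to 4 of a word character (captured).
The match spans [0:9] → 'p756500Lt'.

p756500Lt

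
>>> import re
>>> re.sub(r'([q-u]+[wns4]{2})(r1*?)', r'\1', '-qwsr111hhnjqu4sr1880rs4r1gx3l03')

Pattern: one or more of a character in [q-u], then exactly 2 of one of [wns4] (captured); then a literal 'r', then zero or more of a literal '1' (lazy) (captured).
With the lazy modifier that quantifier settles for the fewest repetitions that let the rest of the pattern succeed (the atoms after it are unaffected and can still be greedy).
Matches: at [1:5] → 'qwsr'; at [12:17] → 'qu4sr'; at [21:25] → 'rs4r'.
`\1` in the replacement pulls in group 1's text for each match.

'-qws111hhnjqu4s1880rs41gx3l03'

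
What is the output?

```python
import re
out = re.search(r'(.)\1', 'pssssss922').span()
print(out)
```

`\1` is not a pattern — it's the concrete string captured by group 1, re-applied verbatim.
`search` walks the string left to right and returns the first match it finds.
The match spans [1:3] → 'ss'.
Captured: group 1 = 's'.

(1, 3)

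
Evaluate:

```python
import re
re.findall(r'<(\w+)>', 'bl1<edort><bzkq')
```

['edort']

Scanning left to right: at [3:10] match '<edort>', group 1 = 'edort'.
`findall` collects group 1 from the one match (1 total).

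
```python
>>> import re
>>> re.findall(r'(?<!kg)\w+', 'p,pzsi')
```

Because the assertion is negative and zero-width, positions next to the forbidden text are skipped.
Since nothing is captured, `findall` lists the 2 matched substrings directly.

['p', 'pzsi']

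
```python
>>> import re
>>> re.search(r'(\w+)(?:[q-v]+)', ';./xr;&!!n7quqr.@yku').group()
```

'xr'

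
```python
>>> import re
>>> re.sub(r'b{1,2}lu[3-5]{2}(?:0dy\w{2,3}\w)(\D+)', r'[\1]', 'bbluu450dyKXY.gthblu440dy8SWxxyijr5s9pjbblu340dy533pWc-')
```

'bbluu450dyKXY.gth[xyijr]5s9pj[Wc-]'

Pattern: 1 to 2 of the literal 'b', then the literal 'lu', then exactly 2 of a character in [3-5]; then the literal '0dy', then 2 to 3 of a word character, then a word character (non-capturing group); then one or more of a non-digit (captured).
Matches: at [17:34] → 'blu440dy8SWxxyijr'; at [39:55] → 'bblu340dy533pWc-'.
The replacement refers to a captured group, so each match is rewritten using its own captured text.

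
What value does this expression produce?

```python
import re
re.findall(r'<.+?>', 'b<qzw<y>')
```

['<qzw<y>']

`findall` yields the raw match text (1 of them) because the pattern has no groups.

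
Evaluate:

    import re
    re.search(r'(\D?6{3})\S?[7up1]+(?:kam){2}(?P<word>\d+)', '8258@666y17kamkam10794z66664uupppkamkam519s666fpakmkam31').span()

(4, 22)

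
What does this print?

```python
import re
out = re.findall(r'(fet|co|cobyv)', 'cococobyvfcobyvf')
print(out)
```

The regex engine tests alternatives in the order written; an earlier branch that matches wins even if a later one would match more.
Walking the string: at [0:2] match 'co', group 1 = 'co'; at [2:4] match 'co', group 1 = 'co'; at [4:6] match 'co', group 1 = 'co'; at [10:12] match 'co', group 1 = 'co'.
Because there's exactly one group, `findall` drops the full match and keeps group 1 from each hit.

['co', 'co', 'co', 'co']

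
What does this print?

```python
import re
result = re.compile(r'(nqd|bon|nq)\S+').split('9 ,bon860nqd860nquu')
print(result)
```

['9 ,', 'bon', '']

Because the pattern has a capturing group, `split` also inserts each captured text between the pieces.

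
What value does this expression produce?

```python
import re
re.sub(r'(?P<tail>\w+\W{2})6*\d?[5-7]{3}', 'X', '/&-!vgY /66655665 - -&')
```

'/&-!X5 - -&'

`sub` substitutes 'X' at each match site.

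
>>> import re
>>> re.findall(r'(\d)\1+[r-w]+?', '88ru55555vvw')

`\1` has to match the exact text group 1 already captured.
Matches: at [0:3] match '88r', group 1 = '8'; at [4:10] match '55555v', group 1 = '5'.
With a single group, `findall` returns only what that group captured — 2 items.

['8', '5']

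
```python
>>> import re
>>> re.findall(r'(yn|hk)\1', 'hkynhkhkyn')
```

['hk']

`\1` is not a pattern — it's the concrete string captured by group 1, re-applied verbatim.
Walking the string: at [4:8] match 'hkhk', group 1 = 'hk'.
`findall` collects group 1 from the one match (1 total).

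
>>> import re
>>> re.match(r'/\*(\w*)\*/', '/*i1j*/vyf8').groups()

The match spans [0:7] → '/*i1j*/'.
Captured: group 1 = 'i1j'.

('i1j',)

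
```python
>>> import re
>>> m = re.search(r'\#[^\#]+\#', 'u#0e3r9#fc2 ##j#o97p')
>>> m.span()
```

Unlike `match`, `search` isn't anchored — it looks for the pattern anywhere in the string.
The match spans [1:8] → '#0e3r9#'.

(1, 8)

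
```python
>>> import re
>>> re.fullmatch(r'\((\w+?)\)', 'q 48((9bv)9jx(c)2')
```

None

For `fullmatch`, every character of the input must be accounted for by the pattern.
Here the string isn't matched end-to-end, so the call returns None.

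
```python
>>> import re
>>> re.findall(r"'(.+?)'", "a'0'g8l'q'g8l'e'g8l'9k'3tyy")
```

Lazy quantifiers expand one character at a time until the remainder of the pattern can match.
Scanning left to right: at [1:4] match "'0'", group 1 = '0'; at [7:10] match "'q'", group 1 = 'q'; at [13:16] match "'e'", group 1 = 'e'; at [19:23] match "'9k'", group 1 = '9k'.
One capturing group, so `findall` returns just the captured substring from each match — 4 in all.

['0', 'q', 'e', '9k']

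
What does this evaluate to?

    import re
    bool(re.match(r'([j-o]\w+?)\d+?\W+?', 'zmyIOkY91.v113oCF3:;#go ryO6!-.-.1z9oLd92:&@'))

False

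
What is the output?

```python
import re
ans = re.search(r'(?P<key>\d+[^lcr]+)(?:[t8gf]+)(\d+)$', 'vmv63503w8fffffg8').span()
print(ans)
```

(3, 17)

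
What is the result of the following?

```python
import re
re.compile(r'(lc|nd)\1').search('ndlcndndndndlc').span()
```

(4, 8)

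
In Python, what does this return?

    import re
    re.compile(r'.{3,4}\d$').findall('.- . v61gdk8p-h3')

['8p-h3']

Pattern: 3 to 4 of any character; then a digit; then anchored at the end.
Matches: at [11:16] → '8p-h3'.
No capturing groups, so `findall` returns the 1 full match string.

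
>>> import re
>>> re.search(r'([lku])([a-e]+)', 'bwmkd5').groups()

The match spans [3:5] → 'kd'.
Captured: group 1 = 'k', group 2 = 'd'.

('k', 'd')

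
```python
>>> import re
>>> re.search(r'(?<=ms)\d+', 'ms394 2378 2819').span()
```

(2, 5)

The lookaround is zero-width — it requires the adjacent text to match without consuming it, so the asserted text isn't part of the match.
The match spans [2:5] → '394'.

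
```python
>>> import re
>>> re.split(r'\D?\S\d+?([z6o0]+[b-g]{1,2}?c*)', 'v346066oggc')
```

['', '6066og', 'gc']

Pattern: optionally a non-digit, then a non-whitespace character, then one or more of a digit (lazy); then one or more of one of [z6o0], then 1 to 2 of a character in [b-g] (lazy), then zero or more of the literal 'c' (captured).
With the lazy modifier that quantifier settles for the fewest repetitions that let the rest of the pattern succeed (the atoms after it are unaffected and can still be greedy).
Matches to split on: at [0:9] → 'v346066og'.
Because the pattern has a capturing group, `split` also inserts each captured text between the pieces.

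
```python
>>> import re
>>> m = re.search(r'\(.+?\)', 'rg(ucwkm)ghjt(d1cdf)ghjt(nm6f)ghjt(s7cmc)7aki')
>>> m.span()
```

(2, 9)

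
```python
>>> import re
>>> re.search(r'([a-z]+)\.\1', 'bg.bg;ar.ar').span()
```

(0, 5)

After group 1 captures some text, `\1` only succeeds where that same text appears again.
`re.search` tries every starting position until one works.
The match spans [0:5] → 'bg.bg'.
Captured: group 1 = 'bg'.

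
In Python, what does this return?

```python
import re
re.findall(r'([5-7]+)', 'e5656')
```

With a single group, `findall` returns only what that group captured — 1 item.

['5656']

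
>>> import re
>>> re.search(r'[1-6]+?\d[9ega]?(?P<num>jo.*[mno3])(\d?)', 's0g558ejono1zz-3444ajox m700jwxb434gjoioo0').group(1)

'jono1zz-3444ajox m700jwxb434gjoioo'

This matches one or more of a character in [1-6] (lazy), then a digit, then optionally one of [9ega]; then the literal 'jo', then zero or more of any character, then one of [mno3] (captured as 'num'); then optionally a digit (captured).
Unlike `match`, `search` isn't anchored — it looks for the pattern anywhere in the string.
The match spans [3:42] → '558ejono1zz-3444ajox m700jwxb434gjoioo0'.
Captured: group 1 = 'jono1zz-3444ajox m700jwxb434gjoioo', group 2 = '0'.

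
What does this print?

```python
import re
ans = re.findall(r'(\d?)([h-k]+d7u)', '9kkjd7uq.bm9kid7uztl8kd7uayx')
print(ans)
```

[('9', 'kkjd7u'), ('9', 'kid7u'), ('8', 'kd7u')]

Pattern: optionally a digit (captured); then one or more of a character in [h-k], then the literal 'd7u' (captured).
Multiple groups make `findall` return tuples — one 2-tuple for each match.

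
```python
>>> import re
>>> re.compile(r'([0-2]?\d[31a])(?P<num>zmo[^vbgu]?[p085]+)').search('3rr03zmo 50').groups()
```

Pattern: optionally a character in [0-2], then a digit, then one of [31a] (captured); then the literal 'zmo', then optionally any character except [vbgu], then one or more of one of [p085] (captured as 'num').
Unlike `match`, `search` isn't anchored — it looks for the pattern anywhere in the string.
The match spans [3:11] → '03zmo 50'.
Captured: group 1 = '03', group 2 = 'zmo 50'.

('03', 'zmo 50')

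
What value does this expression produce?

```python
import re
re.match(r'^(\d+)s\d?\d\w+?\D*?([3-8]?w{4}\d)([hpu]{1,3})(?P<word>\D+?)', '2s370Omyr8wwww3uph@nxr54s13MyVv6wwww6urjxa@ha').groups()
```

Pattern: anchored at the start of the string; then one or more of a digit (captured); then the literal 's', then optionally a digit, then a digit; then one or more of a word character (lazy), then zero or more of a non-digit (lazy); then optionally a character in [3-8], then exactly 4 of a literal 'w', then a digit (captured); then 1 to 3 of one of [hpu] (captured); then one or more of a non-digit (lazy) (captured as 'word').
With the lazy modifier that quantifier settles for the fewest repetitions that let the rest of the pattern succeed (the atoms after it are unaffected and can still be greedy).
`re.match` only tries the pattern at the start of the string.
The match spans [0:19] → '2s370Omyr8wwww3uph@'.
Captured: group 1 = '2', group 2 = '8wwww3', group 3 = 'uph', group 4 = '@'.

('2', '8wwww3', 'uph', '@')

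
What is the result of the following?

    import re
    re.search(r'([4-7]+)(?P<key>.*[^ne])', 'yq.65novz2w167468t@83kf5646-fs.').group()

This matches one or more of a character in [4-7] (captured); then zero or more of any character, then any character except [ne] (captured as 'key').
The match spans [3:31] → '65novz2w167468t@83kf5646-fs.'.

'65novz2w167468t@83kf5646-fs.'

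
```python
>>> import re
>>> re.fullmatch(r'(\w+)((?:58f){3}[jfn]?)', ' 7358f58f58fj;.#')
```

None

This matches one or more of a word character (captured); then the literal '58f' repeated 3 times, then optionally one of [jfn] (captured).
`re.fullmatch` is like wrapping the pattern in `^…$` (in single-line mode).
Here there's no way to consume every character, so the call returns None.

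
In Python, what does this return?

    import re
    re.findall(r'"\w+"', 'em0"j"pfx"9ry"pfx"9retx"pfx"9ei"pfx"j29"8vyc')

['"j"', '"9ry"', '"9retx"', '"9ei"', '"j29"']

`findall` yields the raw match text (5 of them) because the pattern has no groups.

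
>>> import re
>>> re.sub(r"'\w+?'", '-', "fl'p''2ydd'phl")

'fl--phl'

Matches: at [2:5] → "'p'"; at [5:11] → "'2ydd'".
`sub` substitutes '-' at each match site.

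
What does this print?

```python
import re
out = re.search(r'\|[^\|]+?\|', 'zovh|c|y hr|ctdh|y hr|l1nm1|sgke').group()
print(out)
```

`re.search` scans for the first position where the pattern succeeds.
The match spans [4:7] → '|c|'.

|c|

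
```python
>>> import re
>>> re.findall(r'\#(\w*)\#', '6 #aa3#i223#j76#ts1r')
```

['aa3', 'j76']

Walking the string: at [2:7] match '#aa3#', group 1 = 'aa3'; at [11:16] match '#j76#', group 1 = 'j76'.
`findall` collects group 1 from each match (2 total).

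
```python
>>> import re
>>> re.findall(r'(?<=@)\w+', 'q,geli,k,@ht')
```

The lookaround is zero-width — it requires the adjacent text to match without consuming it, so the asserted text isn't part of the match.
Scanning left to right: at [10:12] → 'ht'.
`findall` yields the raw match text (1 of them) because the pattern has no groups.

['ht']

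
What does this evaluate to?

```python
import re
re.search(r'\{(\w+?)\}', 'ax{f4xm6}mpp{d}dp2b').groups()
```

('f4xm6',)

The match spans [2:9] → '{f4xm6}'.
Captured: group 1 = 'f4xm6'.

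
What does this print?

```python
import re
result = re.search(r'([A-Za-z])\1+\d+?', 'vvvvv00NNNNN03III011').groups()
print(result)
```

The match spans [0:6] → 'vvvvv0'.
Captured: group 1 = 'v'.

('v',)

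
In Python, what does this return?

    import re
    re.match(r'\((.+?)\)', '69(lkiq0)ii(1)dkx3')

With `match`, the pattern is implicitly anchored at the beginning.
Here position 0 doesn't satisfy it, so the call returns None.

None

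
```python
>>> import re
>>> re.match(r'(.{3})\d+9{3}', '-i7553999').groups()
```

('-i7',)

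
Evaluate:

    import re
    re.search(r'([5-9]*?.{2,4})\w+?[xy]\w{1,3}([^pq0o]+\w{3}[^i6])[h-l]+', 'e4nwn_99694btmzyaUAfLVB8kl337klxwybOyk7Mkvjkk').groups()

('e4nw', 'fLVB8kl337klxwybOyk7Mkvjk')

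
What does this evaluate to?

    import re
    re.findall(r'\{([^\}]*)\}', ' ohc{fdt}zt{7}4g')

Walking the string: at [4:9] match '{fdt}', group 1 = 'fdt'; at [11:14] match '{7}', group 1 = '7'.
Because there's exactly one group, `findall` drops the full match and keeps group 1 from each hit.

['fdt', '7']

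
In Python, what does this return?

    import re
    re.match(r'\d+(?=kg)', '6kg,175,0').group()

With `match`, the pattern is implicitly anchored at the beginning.
The match spans [0:1] → '6'.

'6'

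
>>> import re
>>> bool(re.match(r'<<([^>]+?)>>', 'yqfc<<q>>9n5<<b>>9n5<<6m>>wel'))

False

`match` is anchored at position 0; if the pattern doesn't fit there, it returns None.
Here the string doesn't start with a match, so the call returns None, and `bool(None)` is False.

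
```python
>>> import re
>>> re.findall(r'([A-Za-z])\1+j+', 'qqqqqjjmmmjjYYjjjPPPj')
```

After group 1 captures some text, `\1` only succeeds where that same text appears again.
Scanning left to right: at [0:7] match 'qqqqqjj', group 1 = 'q'; at [7:12] match 'mmmjj', group 1 = 'm'; at [12:17] match 'YYjjj', group 1 = 'Y'; at [17:21] match 'PPPj', group 1 = 'P'.
With a single group, `findall` returns only what that group captured — 4 items.

['q', 'm', 'Y', 'P']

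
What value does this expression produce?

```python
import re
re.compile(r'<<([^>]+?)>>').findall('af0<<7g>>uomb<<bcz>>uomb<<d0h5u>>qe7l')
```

['7g', 'bcz', 'd0h5u']

`findall` collects group 1 from each match (3 total).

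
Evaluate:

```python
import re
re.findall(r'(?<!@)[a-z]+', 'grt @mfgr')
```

['grt', 'fgr']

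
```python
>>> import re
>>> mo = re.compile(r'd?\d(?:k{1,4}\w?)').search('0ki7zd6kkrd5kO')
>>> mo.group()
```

'0ki'

Pattern: optionally the literal 'd', then a digit; then 1 to 4 of the literal 'k', then optionally a word character (non-capturing group).
`re.search` scans for the first position where the pattern succeeds.
The match spans [0:3] → '0ki'.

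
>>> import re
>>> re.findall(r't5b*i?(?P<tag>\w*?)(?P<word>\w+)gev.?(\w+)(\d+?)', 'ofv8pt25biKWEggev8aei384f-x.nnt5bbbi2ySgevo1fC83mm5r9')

[('', '2yS', '1fC83mm5r', '9')]

The `?` after the quantifier makes it lazy — it takes as little as possible before letting the rest of the pattern try.
4 groups means the one result is a tuple of 4 captured strings — 1 here.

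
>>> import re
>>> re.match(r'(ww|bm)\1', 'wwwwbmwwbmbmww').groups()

('ww',)

The match spans [0:4] → 'wwww'.
Captured: group 1 = 'ww'.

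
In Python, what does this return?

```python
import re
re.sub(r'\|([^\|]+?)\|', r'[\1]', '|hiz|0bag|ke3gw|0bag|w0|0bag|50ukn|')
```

'[hiz]0bag[ke3gw]0bag[w0]0bag[50ukn]'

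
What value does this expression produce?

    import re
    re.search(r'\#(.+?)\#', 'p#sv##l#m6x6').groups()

A `+?`/`*?`/`{m,n}?` starts at its minimum and grows only as far as needed for what follows to match.
`re.search` scans for the first position where the pattern succeeds.
The match spans [1:5] → '#sv#'.
Captured: group 1 = 'sv'.

('sv',)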